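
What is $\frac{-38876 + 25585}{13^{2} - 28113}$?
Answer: $\frac{13291}{27944} \approx 0.47563$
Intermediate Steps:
$\frac{-38876 + 25585}{13^{2} - 28113} = - \frac{13291}{169 - 28113} = - \frac{13291}{-27944} = \left(-13291\right) \left(- \frac{1}{27944}\right) = \frac{13291}{27944}$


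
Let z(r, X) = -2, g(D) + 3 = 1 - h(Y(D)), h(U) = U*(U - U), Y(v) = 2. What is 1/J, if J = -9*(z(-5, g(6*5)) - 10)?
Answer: 1/108 ≈ 0.0092593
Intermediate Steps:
h(U) = 0 (h(U) = U*0 = 0)
g(D) = -2 (g(D) = -3 + (1 - 1*0) = -3 + (1 + 0) = -3 + 1 = -2)
J = 108 (J = -9*(-2 - 10) = -9*(-12) = 108)
1/J = 1/108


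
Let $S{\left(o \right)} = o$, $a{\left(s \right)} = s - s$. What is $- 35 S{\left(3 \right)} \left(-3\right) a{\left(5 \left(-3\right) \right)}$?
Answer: $0$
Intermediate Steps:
$a{\left(s \right)} = 0$
$- 35 S{\left(3 \right)} \left(-3\right) a{\left(5 \left(-3\right) \right)} = - 35 \cdot 3 \left(-3\right) 0 = \left(-35\right) \left(-9\right) 0 = 315 \cdot 0 = 0$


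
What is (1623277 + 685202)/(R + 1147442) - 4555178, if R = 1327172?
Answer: -11272304942813/2474614 ≈ -4.5552e+6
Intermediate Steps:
(1623277 + 685202)/(R + 1147442) - 4555178 = (1623277 + 685202)/(1327172 + 1147442) - 4555178 = 2308479/2474614 - 4555178 = -11272304942813/2474614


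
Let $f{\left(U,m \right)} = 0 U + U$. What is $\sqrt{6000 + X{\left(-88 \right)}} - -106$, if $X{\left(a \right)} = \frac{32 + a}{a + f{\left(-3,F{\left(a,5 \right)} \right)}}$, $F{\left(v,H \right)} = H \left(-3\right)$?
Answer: $106 + \frac{14 \sqrt{5174}}{13} \approx 183.46$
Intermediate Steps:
$F{\left(v,H \right)} = - 3 H$
$f{\left(U,m \right)} = U$ ($f{\left(U,m \right)} = 0 + U = U$)
$X{\left(a \right)} = \frac{32 + a}{-3 + a}$ ($X{\left(a \right)} = \frac{32 + a}{a - 3} = \frac{32 + a}{-3 + a}$)
$\sqrt{6000 + X{\left(-88 \right)}} - -106 = \sqrt{6000 + \frac{32 - 88}{-3 - 88}} - -106 = \sqrt{6000 + \frac{1}{-91} \left(-56\right)} + \left(-5 + 111\right) = \sqrt{6000 - - \frac{8}{13}} + 106 = \sqrt{6000 + \frac{8}{13}} + 106 = \sqrt{\frac{78008}{13}} + 106 = \frac{14 \sqrt{5174}}{13} + 106 = 106 + \frac{14 \sqrt{5174}}{13}$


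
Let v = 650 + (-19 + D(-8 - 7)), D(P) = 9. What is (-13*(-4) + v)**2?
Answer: 478864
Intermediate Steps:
v = 640 (v = 650 + (-19 + 9) = 650 - 10 = 640)
(-13*(-4) + v)**2 = (-13*(-4) + 640)**2 = (52 + 640)**2 = 692**2 = 478864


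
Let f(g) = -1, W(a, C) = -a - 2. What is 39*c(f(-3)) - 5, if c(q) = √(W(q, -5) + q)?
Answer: -5 + 39*I*√2 ≈ -5.0 + 55.154*I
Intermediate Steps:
W(a, C) = -2 - a
c(q) = I*√2 (c(q) = √((-2 - q) + q) = √(-2) = I*√2)
39*c(f(-3)) - 5 = 39*(I*√2) - 5 = 39*I*√2 - 5 = -5 + 39*I*√2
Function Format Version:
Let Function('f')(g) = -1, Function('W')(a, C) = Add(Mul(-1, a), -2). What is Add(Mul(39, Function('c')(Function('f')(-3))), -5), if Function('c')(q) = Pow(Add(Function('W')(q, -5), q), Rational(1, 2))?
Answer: Add(-5, Mul(39, I, Pow(2, Rational(1, 2)))) ≈ Add(-5.0000, Mul(55.154, I))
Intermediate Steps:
Function('W')(a, C) = Add(-2, Mul(-1, a))
Function('c')(q) = Mul(I, Pow(2, Rational(1, 2))) (Function('c')(q) = Pow(Add(Add(-2, Mul(-1, q)), q), Rational(1, 2)) = Pow(-2, Rational(1, 2)) = Mul(I, Pow(2, Rational(1, 2))))
Add(Mul(39, Function('c')(Function('f')(-3))), -5) = Add(Mul(39, Mul(I, Pow(2, Rational(1, 2)))), -5) = Add(Mul(39, I, Pow(2, Rational(1, 2))), -5) = Add(-5, Mul(39, I, Pow(2, Rational(1, 2))))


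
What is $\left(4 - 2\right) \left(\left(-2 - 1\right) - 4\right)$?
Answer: $-14$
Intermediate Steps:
$\left(4 - 2\right) \left(\left(-2 - 1\right) - 4\right) = 2 \left(\left(-2 - 1\right) - 4\right) = 2 \left(-3 - 4\right) = 2 \left(-7\right) = -14$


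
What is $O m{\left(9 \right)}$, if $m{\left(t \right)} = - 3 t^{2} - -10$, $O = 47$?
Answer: $-10951$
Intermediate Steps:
$m{\left(t \right)} = 10 - 3 t^{2}$ ($m{\left(t \right)} = - 3 t^{2} + 10 = 10 - 3 t^{2}$)
$O m{\left(9 \right)} = 47 \left(10 - 3 \cdot 9^{2}\right) = 47 \left(10 - 243\right) = 47 \left(-233\right) = -10951$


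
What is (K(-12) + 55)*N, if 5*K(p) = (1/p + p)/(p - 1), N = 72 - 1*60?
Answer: 8609/13 ≈ 662.23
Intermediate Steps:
N = 12 (N = 72 - 60 = 12)
K(p) = (p + 1/p)/(5*(-1 + p)) (K(p) = ((1/p + p)/(p - 1))/5 = ((p + 1/p)/(-1 + p))/5 = (p + 1/p)/(5*(-1 + p)))
(K(-12) + 55)*N = ((⅕)*(1 + (-12)²)/(-12*(-1 - 12)) + 55)*12 = ((⅕)*(-1/12)*(1 + 144)/(-13) + 55)*12 = ((⅕)*(-1/12)*(-1/13)*145 + 55)*12 = (29/156 + 55)*12 = (8609/156)*12 = 8609/13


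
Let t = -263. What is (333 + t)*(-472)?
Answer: -33040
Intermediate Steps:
(333 + t)*(-472) = (333 - 263)*(-472) = 70*(-472) = -33040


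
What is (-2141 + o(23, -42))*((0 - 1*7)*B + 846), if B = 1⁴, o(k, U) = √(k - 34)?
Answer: -1796299 + 839*I*√11 ≈ -1.7963e+6 + 2782.6*I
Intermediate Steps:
o(k, U) = √(-34 + k)
B = 1
(-2141 + o(23, -42))*((0 - 1*7)*B + 846) = (-2141 + √(-34 + 23))*((0 - 1*7)*1 + 846) = (-2141 + √(-11))*((0 - 7)*1 + 846) = (-2141 + I*√11)*(-7*1 + 846) = (-2141 + I*√11)*(-7 + 846) = (-2141 + I*√11)*839 = -1796299 + 839*I*√11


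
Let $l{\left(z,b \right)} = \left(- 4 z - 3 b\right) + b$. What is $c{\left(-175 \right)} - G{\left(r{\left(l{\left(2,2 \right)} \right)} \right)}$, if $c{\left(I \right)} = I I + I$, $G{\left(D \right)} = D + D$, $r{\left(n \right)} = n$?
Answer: $30474$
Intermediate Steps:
$l{\left(z,b \right)} = - 4 z - 2 b$
$G{\left(D \right)} = 2 D$
$c{\left(I \right)} = I + I^{2}$ ($c{\left(I \right)} = I^{2} + I = I + I^{2}$)
$c{\left(-175 \right)} - G{\left(r{\left(l{\left(2,2 \right)} \right)} \right)} = - 175 \left(1 - 175\right) - 2 \left(\left(-4\right) 2 - 4\right) = \left(-175\right) \left(-174\right) - 2 \left(-8 - 4\right) = 30450 - 2 \left(-12\right) = 30450 - -24 = 30450 + 24 = 30474$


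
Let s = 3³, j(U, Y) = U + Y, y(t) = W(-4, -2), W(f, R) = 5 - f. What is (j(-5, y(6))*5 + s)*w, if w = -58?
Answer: -2726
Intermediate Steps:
y(t) = 9 (y(t) = 5 - 1*(-4) = 5 + 4 = 9)
s = 27
(j(-5, y(6))*5 + s)*w = ((-5 + 9)*5 + 27)*(-58) = (4*5 + 27)*(-58) = (20 + 27)*(-58) = 47*(-58) = -2726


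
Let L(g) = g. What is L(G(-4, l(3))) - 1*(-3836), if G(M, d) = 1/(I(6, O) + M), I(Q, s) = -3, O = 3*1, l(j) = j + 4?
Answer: 26851/7 ≈ 3835.9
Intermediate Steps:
l(j) = 4 + j
O = 3
G(M, d) = 1/(-3 + M)
L(G(-4, l(3))) - 1*(-3836) = 1/(-3 - 4) - 1*(-3836) = 1/(-7) + 3836 = -1/7 + 3836 = 26851/7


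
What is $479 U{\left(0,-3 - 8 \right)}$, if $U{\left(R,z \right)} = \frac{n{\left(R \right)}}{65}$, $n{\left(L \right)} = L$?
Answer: $0$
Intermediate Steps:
$U{\left(R,z \right)} = \frac{R}{65}$
$479 U{\left(0,-3 - 8 \right)} = 479 \cdot \frac{1}{65} \cdot 0 = 479 \cdot 0 = 0$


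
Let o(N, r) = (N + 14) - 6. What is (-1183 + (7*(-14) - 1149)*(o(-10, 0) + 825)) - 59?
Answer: -1027523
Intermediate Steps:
o(N, r) = 8 + N (o(N, r) = (14 + N) - 6 = 8 + N)
(-1183 + (7*(-14) - 1149)*(o(-10, 0) + 825)) - 59 = (-1183 + (7*(-14) - 1149)*((8 - 10) + 825)) - 59 = (-1183 + (-98 - 1149)*(-2 + 825)) - 59 = (-1183 - 1247*823) - 59 = (-1183 - 1026281) - 59 = -1027464 - 59 = -1027523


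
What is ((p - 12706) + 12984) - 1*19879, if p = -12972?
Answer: -32573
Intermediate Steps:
((p - 12706) + 12984) - 1*19879 = ((-12972 - 12706) + 12984) - 1*19879 = (-25678 + 12984) - 19879 = -12694 - 19879 = -32573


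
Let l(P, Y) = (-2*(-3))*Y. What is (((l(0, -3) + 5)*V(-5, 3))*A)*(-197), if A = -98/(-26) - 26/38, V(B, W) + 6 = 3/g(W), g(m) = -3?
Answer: -1050798/19 ≈ -55305.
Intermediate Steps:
l(P, Y) = 6*Y
V(B, W) = -7 (V(B, W) = -6 + 3/(-3) = -6 + 3*(-1/3) = -6 - 1 = -7)
A = 762/247 (A = -98*(-1/26) - 26*1/38 = 49/13 - 13/19 = 762/247 ≈ 3.0850)
(((l(0, -3) + 5)*V(-5, 3))*A)*(-197) = (((6*(-3) + 5)*(-7))*(762/247))*(-197) = (((-18 + 5)*(-7))*(762/247))*(-197) = (-13*(-7)*(762/247))*(-197) = (91*(762/247))*(-197) = (5334/19)*(-197) = -1050798/19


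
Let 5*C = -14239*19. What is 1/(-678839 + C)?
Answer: -5/3664736 ≈ -1.3644e-6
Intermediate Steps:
C = -270541/5 (C = (-14239*19)/5 = (1/5)*(-270541) = -270541/5 ≈ -54108.)
1/(-678839 + C) = 1/(-678839 - 270541/5) = 1/(-3664736/5) = -5/3664736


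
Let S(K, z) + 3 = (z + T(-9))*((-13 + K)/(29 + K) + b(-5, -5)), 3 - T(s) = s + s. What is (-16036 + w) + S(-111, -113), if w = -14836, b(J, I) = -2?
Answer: -1264035/41 ≈ -30830.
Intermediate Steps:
T(s) = 3 - 2*s (T(s) = 3 - (s + s) = 3 - 2*s)
S(K, z) = -3 + (-2 + (-13 + K)/(29 + K))*(21 + z) (S(K, z) = -3 + (z + (3 - 2*(-9)))*((-13 + K)/(29 + K) - 2) = -3 + (z + (3 + 18))*((-13 + K)/(29 + K) - 2) = -3 + (z + 21)*(-2 + (-13 + K)/(29 + K)) = -3 + (21 + z)*(-2 + (-13 + K)/(29 + K)) = -3 + (-2 + (-13 + K)/(29 + K))*(21 + z))
(-16036 + w) + S(-111, -113) = (-16036 - 14836) + (-1578 - 71*(-113) - 24*(-111) - 1*(-111)*(-113))/(29 - 111) = -30872 + (-1578 + 8023 + 2664 - 12543)/(-82) = -30872 - 1/82*(-3434) = -30872 + 1717/41 = -1264035/41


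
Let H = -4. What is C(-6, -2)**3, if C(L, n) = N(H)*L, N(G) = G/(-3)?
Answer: -512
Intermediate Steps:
N(G) = -G/3 (N(G) = G*(-1/3) = -G/3)
C(L, n) = 4*L/3 (C(L, n) = (-1/3*(-4))*L = 4*L/3)
C(-6, -2)**3 = ((4/3)*(-6))**3 = (-8)**3 = -512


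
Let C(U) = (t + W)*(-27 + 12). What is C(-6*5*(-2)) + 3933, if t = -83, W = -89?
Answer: 6513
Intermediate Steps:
C(U) = 2580 (C(U) = (-83 - 89)*(-27 + 12) = -172*(-15) = 2580)
C(-6*5*(-2)) + 3933 = 2580 + 3933 = 6513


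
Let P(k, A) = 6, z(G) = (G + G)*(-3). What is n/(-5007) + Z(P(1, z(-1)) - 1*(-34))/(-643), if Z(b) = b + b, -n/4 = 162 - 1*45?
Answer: -33212/1073167 ≈ -0.030948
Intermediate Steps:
z(G) = -6*G (z(G) = (2*G)*(-3) = -6*G)
n = -468 (n = -4*(162 - 1*45) = -4*(162 - 45) = -4*117 = -468)
Z(b) = 2*b
n/(-5007) + Z(P(1, z(-1)) - 1*(-34))/(-643) = -468/(-5007) + (2*(6 - 1*(-34)))/(-643) = -468*(-1/5007) + (2*(6 + 34))*(-1/643) = 156/1669 + (2*40)*(-1/643) = 156/1669 + 80*(-1/643) = 156/1669 - 80/643 = -33212/1073167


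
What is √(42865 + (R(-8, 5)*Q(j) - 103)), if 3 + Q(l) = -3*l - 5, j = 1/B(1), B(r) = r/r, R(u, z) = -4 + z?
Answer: √42751 ≈ 206.76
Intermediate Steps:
B(r) = 1
j = 1 (j = 1/1 = 1*1 = 1)
Q(l) = -8 - 3*l (Q(l) = -3 + (-3*l - 5) = -3 + (-5 - 3*l) = -8 - 3*l)
√(42865 + (R(-8, 5)*Q(j) - 103)) = √(42865 + ((-4 + 5)*(-8 - 3*1) - 103)) = √(42865 + (1*(-8 - 3) - 103)) = √(42865 + (1*(-11) - 103)) = √(42865 + (-11 - 103)) = √(42865 - 114) = √42751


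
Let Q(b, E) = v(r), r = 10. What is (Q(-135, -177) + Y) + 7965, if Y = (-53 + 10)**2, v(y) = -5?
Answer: 9809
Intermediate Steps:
Y = 1849 (Y = (-43)**2 = 1849)
Q(b, E) = -5
(Q(-135, -177) + Y) + 7965 = (-5 + 1849) + 7965 = 1844 + 7965 = 9809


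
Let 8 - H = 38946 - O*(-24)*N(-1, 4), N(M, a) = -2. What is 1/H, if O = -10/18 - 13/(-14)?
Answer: -21/817322 ≈ -2.5694e-5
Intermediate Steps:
O = 47/126 (O = -10*1/18 - 13*(-1/14) = -5/9 + 13/14 = 47/126 ≈ 0.37302)
H = -817322/21 (H = 8 - (38946 - (47/126)*(-24)*(-2)) = 8 - (38946 - (-188)*(-2)/21) = 8 - (38946 - 1*376/21) = 8 - (38946 - 376/21) = 8 - 1*817490/21 = 8 - 817490/21 = -817322/21 ≈ -38920.)
1/H = 1/(-817322/21) = -21/817322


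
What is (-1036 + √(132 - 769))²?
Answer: 1072659 - 14504*I*√13 ≈ 1.0727e+6 - 52295.0*I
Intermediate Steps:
(-1036 + √(132 - 769))² = (-1036 + √(-637))² = (-1036 + 7*I*√13)²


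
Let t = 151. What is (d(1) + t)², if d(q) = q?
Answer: 23104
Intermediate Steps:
(d(1) + t)² = (1 + 151)² = 152² = 23104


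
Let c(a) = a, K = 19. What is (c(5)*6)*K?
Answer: 570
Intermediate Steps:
(c(5)*6)*K = (5*6)*19 = 30*19 = 570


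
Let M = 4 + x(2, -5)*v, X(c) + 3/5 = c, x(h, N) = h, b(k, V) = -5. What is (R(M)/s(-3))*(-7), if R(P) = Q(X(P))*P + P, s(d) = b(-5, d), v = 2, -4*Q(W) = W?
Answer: -238/25 ≈ -9.5200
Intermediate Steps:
X(c) = -⅗ + c
Q(W) = -W/4
M = 8 (M = 4 + 2*2 = 4 + 4 = 8)
s(d) = -5
R(P) = P + P*(3/20 - P/4) (R(P) = (-(-⅗ + P)/4)*P + P = (3/20 - P/4)*P + P = P*(3/20 - P/4) + P = P + P*(3/20 - P/4))
(R(M)/s(-3))*(-7) = (((1/20)*8*(23 - 5*8))/(-5))*(-7) = (((1/20)*8*(23 - 40))*(-⅕))*(-7) = (((1/20)*8*(-17))*(-⅕))*(-7) = -34/5*(-⅕)*(-7) = (34/25)*(-7) = -238/25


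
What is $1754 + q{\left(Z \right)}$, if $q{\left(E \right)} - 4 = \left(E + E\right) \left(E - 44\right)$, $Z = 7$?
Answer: $1240$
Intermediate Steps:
$q{\left(E \right)} = 4 + 2 E \left(-44 + E\right)$ ($q{\left(E \right)} = 4 + \left(E + E\right) \left(E - 44\right) = 4 + 2 E \left(-44 + E\right)$)
$1754 + q{\left(Z \right)} = 1754 + \left(4 - 616 + 2 \cdot 7^{2}\right) = 1754 + \left(4 - 616 + 2 \cdot 49\right) = 1754 + \left(4 - 616 + 98\right) = 1754 - 514 = 1240$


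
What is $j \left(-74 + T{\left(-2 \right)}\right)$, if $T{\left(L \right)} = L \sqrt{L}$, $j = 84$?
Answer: $-6216 - 168 i \sqrt{2} \approx -6216.0 - 237.59 i$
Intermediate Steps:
$T{\left(L \right)} = L^{\frac{3}{2}}$
$j \left(-74 + T{\left(-2 \right)}\right) = 84 \left(-74 + \left(-2\right)^{\frac{3}{2}}\right) = 84 \left(-74 - 2 i \sqrt{2}\right) = -6216 - 168 i \sqrt{2}$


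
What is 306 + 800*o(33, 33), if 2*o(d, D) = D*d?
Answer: 435906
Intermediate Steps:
o(d, D) = D*d/2 (o(d, D) = (D*d)/2 = D*d/2)
306 + 800*o(33, 33) = 306 + 800*((½)*33*33) = 306 + 800*(1089/2) = 306 + 435600 = 435906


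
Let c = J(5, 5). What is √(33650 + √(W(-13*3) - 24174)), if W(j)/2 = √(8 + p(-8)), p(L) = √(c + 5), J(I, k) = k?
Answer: √(33650 + I*√2*√(12087 - √(8 + √10))) ≈ 183.44 + 0.4237*I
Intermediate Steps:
c = 5
p(L) = √10 (p(L) = √(5 + 5) = √10)
W(j) = 2*√(8 + √10)
√(33650 + √(W(-13*3) - 24174)) = √(33650 + √(2*√(8 + √10) - 24174)) = √(33650 + √(-24174 + 2*√(8 + √10)))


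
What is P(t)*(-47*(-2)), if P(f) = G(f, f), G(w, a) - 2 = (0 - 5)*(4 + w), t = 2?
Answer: -2632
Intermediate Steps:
G(w, a) = -18 - 5*w (G(w, a) = 2 + (0 - 5)*(4 + w) = 2 - 5*(4 + w) = 2 + (-20 - 5*w) = -18 - 5*w)
P(f) = -18 - 5*f
P(t)*(-47*(-2)) = (-18 - 5*2)*(-47*(-2)) = (-18 - 10)*94 = -28*94 = -2632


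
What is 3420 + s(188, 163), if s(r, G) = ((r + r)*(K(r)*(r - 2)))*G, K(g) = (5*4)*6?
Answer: 1367951580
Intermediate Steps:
K(g) = 120 (K(g) = 20*6 = 120)
s(r, G) = 2*G*r*(-240 + 120*r) (s(r, G) = ((r + r)*(120*(r - 2)))*G = ((2*r)*(120*(-2 + r)))*G = ((2*r)*(-240 + 120*r))*G = (2*r*(-240 + 120*r))*G = 2*G*r*(-240 + 120*r))
3420 + s(188, 163) = 3420 + 240*163*188*(-2 + 188) = 3420 + 240*163*188*186 = 3420 + 1367948160 = 1367951580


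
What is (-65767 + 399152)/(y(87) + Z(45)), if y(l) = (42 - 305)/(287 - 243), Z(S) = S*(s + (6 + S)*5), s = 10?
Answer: 14668940/524437 ≈ 27.971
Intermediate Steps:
Z(S) = S*(40 + 5*S) (Z(S) = S*(10 + (6 + S)*5) = S*(10 + (30 + 5*S)) = S*(40 + 5*S))
y(l) = -263/44
(-65767 + 399152)/(y(87) + Z(45)) = (-65767 + 399152)/(-263/44 + 5*45*(8 + 45)) = 333385/(-263/44 + 5*45*53) = 333385/(-263/44 + 11925) = 333385/(524437/44) = 333385*(44/524437) = 14668940/524437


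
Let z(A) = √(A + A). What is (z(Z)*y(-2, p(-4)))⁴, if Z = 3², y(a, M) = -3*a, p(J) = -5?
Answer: 419904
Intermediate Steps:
Z = 9
z(A) = √2*√A (z(A) = √(2*A) = √2*√A)
(z(Z)*y(-2, p(-4)))⁴ = ((√2*√9)*(-3*(-2)))⁴ = ((√2*3)*6)⁴ = ((3*√2)*6)⁴ = (18*√2)⁴ = 419904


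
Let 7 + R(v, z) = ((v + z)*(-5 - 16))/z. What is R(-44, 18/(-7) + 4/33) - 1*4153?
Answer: -1289945/283 ≈ -4558.1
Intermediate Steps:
R(v, z) = -7 + (-21*v - 21*z)/z (R(v, z) = -7 + ((v + z)*(-5 - 16))/z = -7 + ((v + z)*(-21))/z = -7 + (-21*v - 21*z)/z)
R(-44, 18/(-7) + 4/33) - 1*4153 = (-28 - 21*(-44)/(18/(-7) + 4/33)) - 1*4153 = (-28 - 21*(-44)/(18*(-⅐) + 4*(1/33))) - 4153 = (-28 - 21*(-44)/(-18/7 + 4/33)) - 4153 = (-28 - 21*(-44)/(-566/231)) - 4153 = (-28 - 21*(-44)*(-231/566)) - 4153 = (-28 - 106722/283) - 4153 = -114646/283 - 4153 = -1289945/283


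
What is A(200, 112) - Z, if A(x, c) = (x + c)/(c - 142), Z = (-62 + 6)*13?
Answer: 3588/5 ≈ 717.60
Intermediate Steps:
Z = -728 (Z = -56*13 = -728)
A(x, c) = (c + x)/(-142 + c)
A(200, 112) - Z = (112 + 200)/(-142 + 112) - 1*(-728) = 312/(-30) + 728 = -1/30*312 + 728 = -52/5 + 728 = 3588/5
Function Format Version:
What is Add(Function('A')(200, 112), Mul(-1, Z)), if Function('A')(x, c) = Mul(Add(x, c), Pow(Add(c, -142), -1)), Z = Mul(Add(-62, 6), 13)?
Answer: Rational(3588, 5) ≈ 717.60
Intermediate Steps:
Z = -728 (Z = Mul(-56, 13) = -728)
Function('A')(x, c) = Mul(Pow(Add(-142, c), -1), Add(c, x)) (Function('A')(x, c) = Mul(Add(c, x), Pow(Add(-142, c), -1)) = Mul(Pow(Add(-142, c), -1), Add(c, x)))
Add(Function('A')(200, 112), Mul(-1, Z)) = Add(Mul(Pow(Add(-142, 112), -1), Add(112, 200)), Mul(-1, -728)) = Add(Mul(Pow(-30, -1), 312), 728) = Add(Mul(Rational(-1, 30), 312), 728) = Add(Rational(-52, 5), 728) = Rational(3588, 5)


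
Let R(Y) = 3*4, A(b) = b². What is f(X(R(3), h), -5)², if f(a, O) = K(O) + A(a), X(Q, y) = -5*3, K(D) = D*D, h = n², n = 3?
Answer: 62500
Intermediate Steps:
R(Y) = 12
h = 9 (h = 3² = 9)
K(D) = D²
X(Q, y) = -15
f(a, O) = O² + a²
f(X(R(3), h), -5)² = ((-5)² + (-15)²)² = (25 + 225)² = 250² = 62500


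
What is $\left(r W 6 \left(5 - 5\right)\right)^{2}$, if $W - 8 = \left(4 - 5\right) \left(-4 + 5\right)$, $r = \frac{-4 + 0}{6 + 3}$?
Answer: $0$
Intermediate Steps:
$r = - \frac{4}{9} \approx -0.44444$
$W = 7$ ($W = 8 + \left(4 - 5\right) \left(-4 + 5\right) = 8 - 1 = 7$)
$\left(r W 6 \left(5 - 5\right)\right)^{2} = \left(\left(- \frac{4}{9}\right) 7 \cdot 6 \left(5 - 5\right)\right)^{2} = \left(- \frac{28 \cdot 6 \cdot 0}{9}\right)^{2} = \left(\left(- \frac{28}{9}\right) 0\right)^{2} = 0^{2} = 0$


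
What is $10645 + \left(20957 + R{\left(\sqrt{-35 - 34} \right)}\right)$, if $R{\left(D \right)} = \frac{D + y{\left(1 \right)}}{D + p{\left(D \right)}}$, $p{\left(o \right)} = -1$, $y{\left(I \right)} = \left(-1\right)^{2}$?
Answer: $\frac{31601 i + 31603 \sqrt{69}}{i + \sqrt{69}} \approx 31603.0 - 0.23733 i$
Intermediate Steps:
$y{\left(I \right)} = 1$
$R{\left(D \right)} = \frac{1 + D}{-1 + D}$ ($R{\left(D \right)} = \frac{D + 1}{D - 1} = \frac{1 + D}{-1 + D}$)
$10645 + \left(20957 + R{\left(\sqrt{-35 - 34} \right)}\right) = 10645 + \left(20957 + \frac{1 + \sqrt{-35 - 34}}{-1 + \sqrt{-35 - 34}}\right) = 10645 + \left(20957 + \frac{1 + \sqrt{-69}}{-1 + \sqrt{-69}}\right) = 10645 + \left(20957 + \frac{1 + i \sqrt{69}}{-1 + i \sqrt{69}}\right) = 31602 + \frac{1 + i \sqrt{69}}{-1 + i \sqrt{69}}$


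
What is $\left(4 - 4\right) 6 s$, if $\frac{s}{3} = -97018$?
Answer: $0$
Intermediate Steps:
$s = -291054$ ($s = 3 \left(-97018\right) = -291054$)
$\left(4 - 4\right) 6 s = \left(4 - 4\right) 6 \left(-291054\right) = 0 \cdot 6 \left(-291054\right) = 0 \left(-291054\right) = 0$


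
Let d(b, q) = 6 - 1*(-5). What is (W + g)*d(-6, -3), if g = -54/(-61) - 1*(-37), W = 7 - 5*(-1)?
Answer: 33473/61 ≈ 548.74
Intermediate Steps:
W = 12 (W = 7 + 5 = 12)
g = 2311/61 (g = -54*(-1/61) + 37 = 54/61 + 37 = 2311/61 ≈ 37.885)
d(b, q) = 11 (d(b, q) = 6 + 5 = 11)
(W + g)*d(-6, -3) = (12 + 2311/61)*11 = (3043/61)*11 = 33473/61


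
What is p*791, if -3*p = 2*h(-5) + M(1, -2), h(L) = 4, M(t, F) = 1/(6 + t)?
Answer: -2147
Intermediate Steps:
p = -19/7 (p = -(2*4 + 1/(6 + 1))/3 = -(8 + 1/7)/3 = -(8 + ⅐)/3 = -⅓*57/7 = -19/7 ≈ -2.7143)
p*791 = -19/7*791 = -2147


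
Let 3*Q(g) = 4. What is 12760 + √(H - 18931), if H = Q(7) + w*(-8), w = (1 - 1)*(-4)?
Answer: 12760 + I*√170367/3 ≈ 12760.0 + 137.59*I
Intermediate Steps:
Q(g) = 4/3 (Q(g) = (⅓)*4 = 4/3)
w = 0 (w = 0*(-4) = 0)
H = 4/3 (H = 4/3 + 0*(-8) = 4/3 + 0 = 4/3 ≈ 1.3333)
12760 + √(H - 18931) = 12760 + √(4/3 - 18931) = 12760 + √(-56789/3) = 12760 + I*√170367/3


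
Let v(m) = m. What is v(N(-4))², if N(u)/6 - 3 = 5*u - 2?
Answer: 12996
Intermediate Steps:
N(u) = 6 + 30*u (N(u) = 18 + 6*(5*u - 2) = 18 + 6*(-2 + 5*u) = 18 + (-12 + 30*u) = 6 + 30*u)
v(N(-4))² = (6 + 30*(-4))² = (6 - 120)² = (-114)² = 12996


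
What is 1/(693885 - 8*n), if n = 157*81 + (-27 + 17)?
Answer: 1/592229 ≈ 1.6885e-6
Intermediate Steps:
n = 12707 (n = 12717 - 10 = 12707)
1/(693885 - 8*n) = 1/(693885 - 8*12707) = 1/(693885 - 101656) = 1/592229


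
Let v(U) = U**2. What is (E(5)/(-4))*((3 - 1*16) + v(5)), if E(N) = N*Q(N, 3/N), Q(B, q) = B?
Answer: -75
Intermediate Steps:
E(N) = N**2 (E(N) = N*N = N**2)
(E(5)/(-4))*((3 - 1*16) + v(5)) = (5**2/(-4))*((3 - 1*16) + 5**2) = (25*(-1/4))*((3 - 16) + 25) = -25*(-13 + 25)/4 = -25/4*12 = -75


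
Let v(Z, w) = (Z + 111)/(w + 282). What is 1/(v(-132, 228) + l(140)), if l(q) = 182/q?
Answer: 85/107 ≈ 0.79439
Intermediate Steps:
v(Z, w) = (111 + Z)/(282 + w)
1/(v(-132, 228) + l(140)) = 1/((111 - 132)/(282 + 228) + 182/140) = 1/(-21/510 + 182*(1/140)) = 1/((1/510)*(-21) + 13/10) = 1/(-7/170 + 13/10) = 1/(107/85) = 85/107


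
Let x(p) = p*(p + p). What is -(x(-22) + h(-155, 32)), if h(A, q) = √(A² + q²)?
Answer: -968 - √25049 ≈ -1126.3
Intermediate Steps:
x(p) = 2*p² (x(p) = p*(2*p) = 2*p²)
-(x(-22) + h(-155, 32)) = -(2*(-22)² + √((-155)² + 32²)) = -(2*484 + √(24025 + 1024)) = -(968 + √25049) = -968 - √25049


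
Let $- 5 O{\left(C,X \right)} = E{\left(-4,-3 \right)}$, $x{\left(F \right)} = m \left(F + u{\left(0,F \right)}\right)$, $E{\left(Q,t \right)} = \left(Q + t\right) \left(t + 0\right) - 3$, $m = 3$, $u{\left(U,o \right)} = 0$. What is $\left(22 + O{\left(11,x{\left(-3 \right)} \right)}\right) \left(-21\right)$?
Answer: $- \frac{1932}{5} \approx -386.4$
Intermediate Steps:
$E{\left(Q,t \right)} = -3 + t \left(Q + t\right)$ ($E{\left(Q,t \right)} = \left(Q + t\right) t - 3 = t \left(Q + t\right) - 3 = -3 + t \left(Q + t\right)$)
$x{\left(F \right)} = 3 F$ ($x{\left(F \right)} = 3 \left(F + 0\right) = 3 F$)
$O{\left(C,X \right)} = - \frac{18}{5}$ ($O{\left(C,X \right)} = - \frac{-3 + \left(-3\right)^{2} - -12}{5} = - \frac{-3 + 9 + 12}{5} = \left(- \frac{1}{5}\right) 18 = - \frac{18}{5}$)
$\left(22 + O{\left(11,x{\left(-3 \right)} \right)}\right) \left(-21\right) = \left(22 - \frac{18}{5}\right) \left(-21\right) = \frac{92}{5} \left(-21\right) = - \frac{1932}{5}$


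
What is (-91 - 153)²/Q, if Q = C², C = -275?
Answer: 59536/75625 ≈ 0.78725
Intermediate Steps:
Q = 75625 (Q = (-275)² = 75625)
(-91 - 153)²/Q = (-91 - 153)²/75625 = (-244)²*(1/75625) = 59536*(1/75625) = 59536/75625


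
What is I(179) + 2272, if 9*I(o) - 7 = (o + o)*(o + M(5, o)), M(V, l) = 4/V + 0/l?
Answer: 424117/45 ≈ 9424.8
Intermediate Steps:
M(V, l) = 4/V (M(V, l) = 4/V + 0 = 4/V)
I(o) = 7/9 + 2*o*(4/5 + o)/9 (I(o) = 7/9 + ((o + o)*(o + 4/5))/9 = 7/9 + ((2*o)*(o + 4*(1/5)))/9 = 7/9 + ((2*o)*(o + 4/5))/9 = 7/9 + ((2*o)*(4/5 + o))/9 = 7/9 + (2*o*(4/5 + o))/9 = 7/9 + 2*o*(4/5 + o)/9)
I(179) + 2272 = (7/9 + (2/9)*179**2 + (8/45)*179) + 2272 = (7/9 + (2/9)*32041 + 1432/45) + 2272 = (7/9 + 64082/9 + 1432/45) + 2272 = 321877/45 + 2272 = 424117/45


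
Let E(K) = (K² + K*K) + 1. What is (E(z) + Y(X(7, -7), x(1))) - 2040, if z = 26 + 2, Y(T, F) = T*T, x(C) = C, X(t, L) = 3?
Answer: -462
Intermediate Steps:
Y(T, F) = T²
z = 28
E(K) = 1 + 2*K² (E(K) = (K² + K²) + 1 = 2*K² + 1 = 1 + 2*K²)
(E(z) + Y(X(7, -7), x(1))) - 2040 = ((1 + 2*28²) + 3²) - 2040 = ((1 + 2*784) + 9) - 2040 = ((1 + 1568) + 9) - 2040 = (1569 + 9) - 2040 = 1578 - 2040 = -462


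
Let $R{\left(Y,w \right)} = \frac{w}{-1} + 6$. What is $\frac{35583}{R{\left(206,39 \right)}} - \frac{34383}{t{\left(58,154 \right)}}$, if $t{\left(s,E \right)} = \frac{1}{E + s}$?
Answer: $- \frac{80193017}{11} \approx -7.2903 \cdot 10^{6}$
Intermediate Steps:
$R{\left(Y,w \right)} = 6 - w$ ($R{\left(Y,w \right)} = w \left(-1\right) + 6 = - w + 6 = 6 - w$)
$\frac{35583}{R{\left(206,39 \right)}} - \frac{34383}{t{\left(58,154 \right)}} = \frac{35583}{6 - 39} - \frac{34383}{\frac{1}{154 + 58}} = \frac{35583}{6 - 39} - \frac{34383}{\frac{1}{212}} = \frac{35583}{-33} - 34383 \frac{1}{\frac{1}{212}} = 35583 \left(- \frac{1}{33}\right) - 7289196 = - \frac{11861}{11} - 7289196 = - \frac{80193017}{11}$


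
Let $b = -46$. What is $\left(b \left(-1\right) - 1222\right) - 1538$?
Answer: $-2714$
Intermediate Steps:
$\left(b \left(-1\right) - 1222\right) - 1538 = \left(\left(-46\right) \left(-1\right) - 1222\right) - 1538 = \left(46 - 1222\right) - 1538 = -1176 - 1538 = -2714$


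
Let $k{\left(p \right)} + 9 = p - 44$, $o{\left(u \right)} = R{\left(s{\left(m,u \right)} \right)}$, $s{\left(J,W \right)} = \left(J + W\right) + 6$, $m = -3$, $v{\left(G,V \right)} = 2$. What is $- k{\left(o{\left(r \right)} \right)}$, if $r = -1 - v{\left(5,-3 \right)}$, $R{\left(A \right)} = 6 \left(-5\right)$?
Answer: $83$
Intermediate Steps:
$s{\left(J,W \right)} = 6 + J + W$
$R{\left(A \right)} = -30$
$r = -3$ ($r = -1 - 2 = -3$)
$o{\left(u \right)} = -30$
$k{\left(p \right)} = -53 + p$ ($k{\left(p \right)} = -9 + \left(p - 44\right) = -9 + \left(-44 + p\right) = -53 + p$)
$- k{\left(o{\left(r \right)} \right)} = - (-53 - 30) = \left(-1\right) \left(-83\right) = 83$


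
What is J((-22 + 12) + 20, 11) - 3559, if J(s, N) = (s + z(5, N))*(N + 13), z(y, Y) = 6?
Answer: -3175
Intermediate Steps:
J(s, N) = (6 + s)*(13 + N) (J(s, N) = (s + 6)*(N + 13) = (6 + s)*(13 + N))
J((-22 + 12) + 20, 11) - 3559 = (78 + 6*11 + 13*((-22 + 12) + 20) + 11*((-22 + 12) + 20)) - 3559 = (78 + 66 + 13*(-10 + 20) + 11*(-10 + 20)) - 3559 = (78 + 66 + 13*10 + 11*10) - 3559 = (78 + 66 + 130 + 110) - 3559 = 384 - 3559 = -3175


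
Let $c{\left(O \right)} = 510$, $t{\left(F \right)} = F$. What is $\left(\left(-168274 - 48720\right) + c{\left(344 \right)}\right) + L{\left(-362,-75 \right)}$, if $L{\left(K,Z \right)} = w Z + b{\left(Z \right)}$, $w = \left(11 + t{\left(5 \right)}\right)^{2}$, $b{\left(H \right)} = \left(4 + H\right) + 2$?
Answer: $-235753$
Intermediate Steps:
$b{\left(H \right)} = 6 + H$
$w = 256$ ($w = \left(11 + 5\right)^{2} = 16^{2} = 256$)
$L{\left(K,Z \right)} = 6 + 257 Z$ ($L{\left(K,Z \right)} = 256 Z + \left(6 + Z\right) = 6 + 257 Z$)
$\left(\left(-168274 - 48720\right) + c{\left(344 \right)}\right) + L{\left(-362,-75 \right)} = \left(\left(-168274 - 48720\right) + 510\right) + \left(6 + 257 \left(-75\right)\right) = \left(-216994 + 510\right) + \left(6 - 19275\right) = -216484 - 19269 = -235753$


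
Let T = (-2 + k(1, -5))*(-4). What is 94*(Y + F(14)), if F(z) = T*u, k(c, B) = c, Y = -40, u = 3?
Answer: -2632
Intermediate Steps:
T = 4 (T = (-2 + 1)*(-4) = -1*(-4) = 4)
F(z) = 12 (F(z) = 4*3 = 12)
94*(Y + F(14)) = 94*(-40 + 12) = 94*(-28) = -2632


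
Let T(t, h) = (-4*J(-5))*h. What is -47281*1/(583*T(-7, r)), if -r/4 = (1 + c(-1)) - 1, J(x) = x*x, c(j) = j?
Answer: 47281/233200 ≈ 0.20275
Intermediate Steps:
J(x) = x**2
r = 4 (r = -4*((1 - 1) - 1) = -4*(0 - 1) = -4*(-1) = 4)
T(t, h) = -100*h (T(t, h) = (-4*(-5)**2)*h = (-4*25)*h = -100*h)
-47281*1/(583*T(-7, r)) = -47281/(583*(-100*4)) = -47281/(583*(-400)) = -47281/(-233200) = -47281*(-1/233200) = 47281/233200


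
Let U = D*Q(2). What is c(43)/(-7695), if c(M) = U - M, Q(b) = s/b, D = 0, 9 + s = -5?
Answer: 43/7695 ≈ 0.0055880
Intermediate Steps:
s = -14 (s = -9 - 5 = -14)
Q(b) = -14/b
U = 0 (U = 0*(-14/2) = 0*(-14*½) = 0*(-7) = 0)
c(M) = -M (c(M) = 0 - M = -M)
c(43)/(-7695) = -1*43/(-7695) = -43*(-1/7695) = 43/7695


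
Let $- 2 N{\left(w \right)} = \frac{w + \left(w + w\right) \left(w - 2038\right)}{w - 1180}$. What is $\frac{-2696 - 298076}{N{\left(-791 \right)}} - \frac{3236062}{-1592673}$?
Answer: $- \frac{1873861585935158}{7126713168351} \approx -262.94$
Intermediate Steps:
$N{\left(w \right)} = - \frac{w + 2 w \left(-2038 + w\right)}{2 \left(-1180 + w\right)}$ ($N{\left(w \right)} = - \frac{\left(w + \left(w + w\right) \left(w - 2038\right)\right) \frac{1}{w - 1180}}{2} = - \frac{\left(w + 2 w \left(-2038 + w\right)\right) \frac{1}{-1180 + w}}{2} = - \frac{\frac{1}{-1180 + w} \left(w + 2 w \left(-2038 + w\right)\right)}{2} = - \frac{w + 2 w \left(-2038 + w\right)}{2 \left(-1180 + w\right)}$)
$\frac{-2696 - 298076}{N{\left(-791 \right)}} - \frac{3236062}{-1592673} = \frac{-2696 - 298076}{\frac{1}{2} \left(-791\right) \frac{1}{-1180 - 791} \left(4075 - -1582\right)} - \frac{3236062}{-1592673} = - \frac{300772}{\frac{1}{2} \left(-791\right) \frac{1}{-1971} \left(4075 + 1582\right)} - - \frac{3236062}{1592673} = - \frac{300772}{\frac{1}{2} \left(-791\right) \left(- \frac{1}{1971}\right) 5657} + \frac{3236062}{1592673} = - \frac{300772}{\frac{4474687}{3942}} + \frac{3236062}{1592673} = \left(-300772\right) \frac{3942}{4474687} + \frac{3236062}{1592673} = - \frac{1185643224}{4474687} + \frac{3236062}{1592673} = - \frac{1873861585935158}{7126713168351}$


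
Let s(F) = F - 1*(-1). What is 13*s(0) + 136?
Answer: 149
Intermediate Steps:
s(F) = 1 + F (s(F) = F + 1 = 1 + F)
13*s(0) + 136 = 13*(1 + 0) + 136 = 13*1 + 136 = 13 + 136 = 149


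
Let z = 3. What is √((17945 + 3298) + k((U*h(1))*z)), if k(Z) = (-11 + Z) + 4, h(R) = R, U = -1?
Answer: √21233 ≈ 145.72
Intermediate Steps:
k(Z) = -7 + Z
√((17945 + 3298) + k((U*h(1))*z)) = √((17945 + 3298) + (-7 - 1*1*3)) = √(21243 + (-7 - 1*3)) = √(21243 + (-7 - 3)) = √(21243 - 10) = √21233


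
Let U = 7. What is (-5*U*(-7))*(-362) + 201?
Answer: -88489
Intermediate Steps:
(-5*U*(-7))*(-362) + 201 = (-5*7*(-7))*(-362) + 201 = -35*(-7)*(-362) + 201 = 245*(-362) + 201 = -88690 + 201 = -88489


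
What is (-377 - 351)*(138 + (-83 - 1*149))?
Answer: 68432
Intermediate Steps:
(-377 - 351)*(138 + (-83 - 1*149)) = -728*(138 + (-83 - 149)) = -728*(138 - 232) = -728*(-94) = 68432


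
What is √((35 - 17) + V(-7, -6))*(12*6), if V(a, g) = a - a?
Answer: 216*√2 ≈ 305.47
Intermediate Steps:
V(a, g) = 0
√((35 - 17) + V(-7, -6))*(12*6) = √((35 - 17) + 0)*(12*6) = √(18 + 0)*72 = √18*72 = (3*√2)*72 = 216*√2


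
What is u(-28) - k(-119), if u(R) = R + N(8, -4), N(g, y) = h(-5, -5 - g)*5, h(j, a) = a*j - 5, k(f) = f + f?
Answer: 510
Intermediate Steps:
k(f) = 2*f
h(j, a) = -5 + a*j
N(g, y) = 100 + 25*g (N(g, y) = (-5 + (-5 - g)*(-5))*5 = (-5 + (25 + 5*g))*5 = (20 + 5*g)*5 = 100 + 25*g)
u(R) = 300 + R (u(R) = R + (100 + 25*8) = R + (100 + 200) = R + 300 = 300 + R)
u(-28) - k(-119) = (300 - 28) - 2*(-119) = 272 - 1*(-238) = 272 + 238 = 510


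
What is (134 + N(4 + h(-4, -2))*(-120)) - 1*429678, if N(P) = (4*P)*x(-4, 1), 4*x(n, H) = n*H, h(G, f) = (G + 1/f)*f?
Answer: -423304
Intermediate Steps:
h(G, f) = f*(G + 1/f)
x(n, H) = H*n/4 (x(n, H) = (n*H)/4 = (H*n)/4 = H*n/4)
N(P) = -4*P (N(P) = (4*P)*((¼)*1*(-4)) = (4*P)*(-1) = -4*P)
(134 + N(4 + h(-4, -2))*(-120)) - 1*429678 = (134 - 4*(4 + (1 - 4*(-2)))*(-120)) - 1*429678 = (134 - 4*(4 + (1 + 8))*(-120)) - 429678 = (134 - 4*(4 + 9)*(-120)) - 429678 = (134 - 4*13*(-120)) - 429678 = (134 - 52*(-120)) - 429678 = (134 + 6240) - 429678 = 6374 - 429678 = -423304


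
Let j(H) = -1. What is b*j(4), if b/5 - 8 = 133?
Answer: -705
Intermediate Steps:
b = 705 (b = 40 + 5*133 = 40 + 665 = 705)
b*j(4) = 705*(-1) = -705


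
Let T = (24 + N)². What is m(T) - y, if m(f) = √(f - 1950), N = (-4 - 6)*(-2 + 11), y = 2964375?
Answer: -2964375 + √2406 ≈ -2.9643e+6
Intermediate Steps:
N = -90 (N = -10*9 = -90)
T = 4356 (T = (24 - 90)² = (-66)² = 4356)
m(f) = √(-1950 + f)
m(T) - y = √(-1950 + 4356) - 1*2964375 = √2406 - 2964375 = -2964375 + √2406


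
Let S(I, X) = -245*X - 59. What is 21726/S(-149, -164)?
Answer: 21726/40121 ≈ 0.54151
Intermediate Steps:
S(I, X) = -59 - 245*X
21726/S(-149, -164) = 21726/(-59 - 245*(-164)) = 21726/(-59 + 40180) = 21726/40121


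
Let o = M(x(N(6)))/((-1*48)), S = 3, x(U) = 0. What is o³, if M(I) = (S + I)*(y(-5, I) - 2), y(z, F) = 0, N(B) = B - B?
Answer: 1/512 ≈ 0.0019531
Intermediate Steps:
N(B) = 0
M(I) = -6 - 2*I (M(I) = (3 + I)*(0 - 2) = (3 + I)*(-2) = -6 - 2*I)
o = ⅛ (o = (-6 - 2*0)/((-1*48)) = (-6 + 0)/(-48) = -6*(-1/48) = ⅛ ≈ 0.12500)
o³ = (⅛)³ = 1/512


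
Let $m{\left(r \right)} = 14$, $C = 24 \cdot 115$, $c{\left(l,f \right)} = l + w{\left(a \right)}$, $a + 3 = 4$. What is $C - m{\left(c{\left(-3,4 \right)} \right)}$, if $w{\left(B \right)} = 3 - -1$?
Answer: $2746$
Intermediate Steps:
$a = 1$ ($a = -3 + 4 = 1$)
$w{\left(B \right)} = 4$ ($w{\left(B \right)} = 3 + 1 = 4$)
$c{\left(l,f \right)} = 4 + l$ ($c{\left(l,f \right)} = l + 4 = 4 + l$)
$C = 2760$
$C - m{\left(c{\left(-3,4 \right)} \right)} = 2760 - 14 = 2746$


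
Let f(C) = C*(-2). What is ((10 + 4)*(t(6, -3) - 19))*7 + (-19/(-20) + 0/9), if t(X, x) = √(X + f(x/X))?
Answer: -37221/20 + 98*√7 ≈ -1601.8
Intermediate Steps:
f(C) = -2*C
t(X, x) = √(X - 2*x/X)
((10 + 4)*(t(6, -3) - 19))*7 + (-19/(-20) + 0/9) = ((10 + 4)*(√(6 - 2*(-3)/6) - 19))*7 + (-19/(-20) + 0/9) = (14*(√(6 - 2*(-3)*⅙) - 19))*7 + (-19*(-1/20) + 0*(⅑)) = (14*(√(6 + 1) - 19))*7 + (19/20 + 0) = (14*(√7 - 19))*7 + 19/20 = (14*(-19 + √7))*7 + 19/20 = (-266 + 14*√7)*7 + 19/20 = (-1862 + 98*√7) + 19/20 = -37221/20 + 98*√7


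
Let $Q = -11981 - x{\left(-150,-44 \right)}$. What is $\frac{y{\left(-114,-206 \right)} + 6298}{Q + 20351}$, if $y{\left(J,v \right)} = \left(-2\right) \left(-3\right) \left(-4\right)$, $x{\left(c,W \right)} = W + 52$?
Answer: $\frac{3137}{4181} \approx 0.7503$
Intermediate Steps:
$x{\left(c,W \right)} = 52 + W$
$y{\left(J,v \right)} = -24$ ($y{\left(J,v \right)} = 6 \left(-4\right) = -24$)
$Q = -11989$ ($Q = -11981 - \left(52 - 44\right) = -11981 - 8 = -11989$)
$\frac{y{\left(-114,-206 \right)} + 6298}{Q + 20351} = \frac{-24 + 6298}{-11989 + 20351} = \frac{6274}{8362} = 6274 \cdot \frac{1}{8362} = \frac{3137}{4181}$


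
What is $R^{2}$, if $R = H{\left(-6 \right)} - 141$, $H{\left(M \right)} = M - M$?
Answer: $19881$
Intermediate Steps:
$H{\left(M \right)} = 0$
$R = -141$ ($R = 0 - 141 = -141$)
$R^{2} = \left(-141\right)^{2} = 19881$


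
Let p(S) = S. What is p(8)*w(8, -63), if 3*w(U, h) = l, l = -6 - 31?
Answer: -296/3 ≈ -98.667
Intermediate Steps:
l = -37
w(U, h) = -37/3 (w(U, h) = (1/3)*(-37) = -37/3)
p(8)*w(8, -63) = 8*(-37/3) = -296/3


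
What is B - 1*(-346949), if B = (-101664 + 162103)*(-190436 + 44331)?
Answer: -8830093146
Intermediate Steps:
B = -8830440095 (B = 60439*(-146105) = -8830440095)
B - 1*(-346949) = -8830440095 - 1*(-346949) = -8830440095 + 346949 = -8830093146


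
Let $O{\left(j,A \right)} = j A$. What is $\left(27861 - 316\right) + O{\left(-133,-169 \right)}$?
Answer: $50022$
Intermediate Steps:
$O{\left(j,A \right)} = A j$
$\left(27861 - 316\right) + O{\left(-133,-169 \right)} = \left(27861 - 316\right) - -22477 = 27545 + 22477 = 50022$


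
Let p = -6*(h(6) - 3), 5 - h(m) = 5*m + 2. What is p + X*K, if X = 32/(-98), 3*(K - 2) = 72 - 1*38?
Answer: 25820/147 ≈ 175.65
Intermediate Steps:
h(m) = 3 - 5*m (h(m) = 5 - (5*m + 2) = 5 - (2 + 5*m) = 5 + (-2 - 5*m) = 3 - 5*m)
K = 40/3 (K = 2 + (72 - 1*38)/3 = 2 + (72 - 38)/3 = 2 + (⅓)*34 = 2 + 34/3 = 40/3 ≈ 13.333)
X = -16/49 (X = 32*(-1/98) = -16/49 ≈ -0.32653)
p = 180 (p = -6*((3 - 5*6) - 3) = -6*((3 - 30) - 3) = -6*(-27 - 3) = -6*(-30) = 180)
p + X*K = 180 - 16/49*40/3 = 180 - 640/147 = 25820/147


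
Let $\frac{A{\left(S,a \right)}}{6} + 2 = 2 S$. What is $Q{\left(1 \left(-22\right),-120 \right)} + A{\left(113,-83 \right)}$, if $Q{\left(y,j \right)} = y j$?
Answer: $3984$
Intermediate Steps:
$A{\left(S,a \right)} = -12 + 12 S$ ($A{\left(S,a \right)} = -12 + 6 \cdot 2 S = -12 + 12 S$)
$Q{\left(y,j \right)} = j y$
$Q{\left(1 \left(-22\right),-120 \right)} + A{\left(113,-83 \right)} = - 120 \cdot 1 \left(-22\right) + \left(-12 + 12 \cdot 113\right) = \left(-120\right) \left(-22\right) + \left(-12 + 1356\right) = 2640 + 1344 = 3984$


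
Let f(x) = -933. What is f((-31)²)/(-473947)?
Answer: 933/473947 ≈ 0.0019686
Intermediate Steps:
f((-31)²)/(-473947) = -933/(-473947) = -933*(-1/473947) = 933/473947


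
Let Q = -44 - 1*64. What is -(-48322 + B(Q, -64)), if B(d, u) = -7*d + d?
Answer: 47674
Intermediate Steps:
Q = -108 (Q = -44 - 64 = -108)
B(d, u) = -6*d
-(-48322 + B(Q, -64)) = -(-48322 - 6*(-108)) = -(-48322 + 648) = -1*(-47674) = 47674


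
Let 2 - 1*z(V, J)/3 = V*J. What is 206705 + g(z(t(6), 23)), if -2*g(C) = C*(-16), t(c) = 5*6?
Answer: 190193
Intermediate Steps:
t(c) = 30
z(V, J) = 6 - 3*J*V (z(V, J) = 6 - 3*V*J = 6 - 3*J*V)
g(C) = 8*C (g(C) = -C*(-16)/2 = -(-8)*C = 8*C)
206705 + g(z(t(6), 23)) = 206705 + 8*(6 - 3*23*30) = 206705 + 8*(6 - 2070) = 206705 + 8*(-2064) = 206705 - 16512 = 190193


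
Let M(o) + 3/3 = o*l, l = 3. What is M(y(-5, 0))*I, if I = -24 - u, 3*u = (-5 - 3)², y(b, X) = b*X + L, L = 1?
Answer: -272/3 ≈ -90.667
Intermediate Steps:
y(b, X) = 1 + X*b (y(b, X) = b*X + 1 = X*b + 1 = 1 + X*b)
u = 64/3 (u = (-5 - 3)²/3 = (⅓)*(-8)² = (⅓)*64 = 64/3 ≈ 21.333)
I = -136/3 (I = -24 - 1*64/3 = -24 - 64/3 = -136/3 ≈ -45.333)
M(o) = -1 + 3*o (M(o) = -1 + o*3 = -1 + 3*o)
M(y(-5, 0))*I = (-1 + 3*(1 + 0*(-5)))*(-136/3) = (-1 + 3*(1 + 0))*(-136/3) = (-1 + 3*1)*(-136/3) = (-1 + 3)*(-136/3) = 2*(-136/3) = -272/3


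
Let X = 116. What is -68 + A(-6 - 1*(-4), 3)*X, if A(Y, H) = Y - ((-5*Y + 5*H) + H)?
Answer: -3548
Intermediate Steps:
A(Y, H) = -6*H + 6*Y (A(Y, H) = Y - (-5*Y + 6*H) = Y + (-6*H + 5*Y) = -6*H + 6*Y)
-68 + A(-6 - 1*(-4), 3)*X = -68 + (-6*3 + 6*(-6 - 1*(-4)))*116 = -68 + (-18 + 6*(-6 + 4))*116 = -68 + (-18 + 6*(-2))*116 = -68 + (-18 - 12)*116 = -68 - 30*116 = -68 - 3480 = -3548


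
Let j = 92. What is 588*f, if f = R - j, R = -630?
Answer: -424536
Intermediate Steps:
f = -722 (f = -630 - 1*92 = -630 - 92 = -722)
588*f = 588*(-722) = -424536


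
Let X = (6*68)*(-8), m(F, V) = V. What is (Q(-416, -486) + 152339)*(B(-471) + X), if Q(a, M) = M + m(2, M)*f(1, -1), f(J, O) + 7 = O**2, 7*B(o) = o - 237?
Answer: -3645738564/7 ≈ -5.2082e+8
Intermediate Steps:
B(o) = -237/7 + o/7 (B(o) = (o - 237)/7 = (-237 + o)/7 = -237/7 + o/7)
f(J, O) = -7 + O**2
Q(a, M) = -5*M (Q(a, M) = M + M*(-7 + (-1)**2) = M + M*(-7 + 1) = M + M*(-6) = M - 6*M = -5*M)
X = -3264 (X = 408*(-8) = -3264)
(Q(-416, -486) + 152339)*(B(-471) + X) = (-5*(-486) + 152339)*((-237/7 + (1/7)*(-471)) - 3264) = (2430 + 152339)*((-237/7 - 471/7) - 3264) = 154769*(-708/7 - 3264) = 154769*(-23556/7) = -3645738564/7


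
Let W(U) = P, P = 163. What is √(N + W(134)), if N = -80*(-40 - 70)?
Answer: √8963 ≈ 94.673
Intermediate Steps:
N = 8800 (N = -80*(-110) = 8800)
W(U) = 163
√(N + W(134)) = √(8800 + 163) = √8963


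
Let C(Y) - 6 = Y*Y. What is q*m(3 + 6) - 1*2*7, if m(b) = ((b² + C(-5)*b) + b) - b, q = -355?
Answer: -127814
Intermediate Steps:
C(Y) = 6 + Y² (C(Y) = 6 + Y*Y = 6 + Y²)
m(b) = b² + 31*b (m(b) = ((b² + (6 + (-5)²)*b) + b) - b = ((b² + (6 + 25)*b) + b) - b = ((b² + 31*b) + b) - b = (b² + 32*b) - b = b² + 31*b)
q*m(3 + 6) - 1*2*7 = -355*(3 + 6)*(31 + (3 + 6)) - 1*2*7 = -3195*(31 + 9) - 2*7 = -3195*40 - 14 = -355*360 - 14 = -127800 - 14 = -127814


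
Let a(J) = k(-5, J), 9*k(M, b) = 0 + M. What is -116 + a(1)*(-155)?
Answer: -269/9 ≈ -29.889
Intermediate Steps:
k(M, b) = M/9 (k(M, b) = (0 + M)/9 = M/9)
a(J) = -5/9 (a(J) = (1/9)*(-5) = -5/9)
-116 + a(1)*(-155) = -116 - 5/9*(-155) = -116 + 775/9 = -269/9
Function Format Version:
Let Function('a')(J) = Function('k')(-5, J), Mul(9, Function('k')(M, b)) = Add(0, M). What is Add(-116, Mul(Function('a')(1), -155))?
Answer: Rational(-269, 9) ≈ -29.889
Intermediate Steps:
Function('k')(M, b) = Mul(Rational(1, 9), M) (Function('k')(M, b) = Mul(Rational(1, 9), Add(0, M)) = Mul(Rational(1, 9), M))
Function('a')(J) = Rational(-5, 9) (Function('a')(J) = Mul(Rational(1, 9), -5) = Rational(-5, 9))
Add(-116, Mul(Function('a')(1), -155)) = Add(-116, Mul(Rational(-5, 9), -155)) = Add(-116, Rational(775, 9)) = Rational(-269, 9)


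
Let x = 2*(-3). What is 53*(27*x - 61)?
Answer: -11819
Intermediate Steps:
x = -6
53*(27*x - 61) = 53*(27*(-6) - 61) = 53*(-162 - 61) = 53*(-223) = -11819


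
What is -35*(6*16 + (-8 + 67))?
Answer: -5425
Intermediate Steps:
-35*(6*16 + (-8 + 67)) = -35*(96 + 59) = -35*155 = -5425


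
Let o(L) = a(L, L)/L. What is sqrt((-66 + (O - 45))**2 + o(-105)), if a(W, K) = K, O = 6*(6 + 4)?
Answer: sqrt(2602) ≈ 51.010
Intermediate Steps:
O = 60 (O = 6*10 = 60)
o(L) = 1 (o(L) = L/L = 1)
sqrt((-66 + (O - 45))**2 + o(-105)) = sqrt((-66 + (60 - 45))**2 + 1) = sqrt((-66 + 15)**2 + 1) = sqrt((-51)**2 + 1) = sqrt(2601 + 1) = sqrt(2602)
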